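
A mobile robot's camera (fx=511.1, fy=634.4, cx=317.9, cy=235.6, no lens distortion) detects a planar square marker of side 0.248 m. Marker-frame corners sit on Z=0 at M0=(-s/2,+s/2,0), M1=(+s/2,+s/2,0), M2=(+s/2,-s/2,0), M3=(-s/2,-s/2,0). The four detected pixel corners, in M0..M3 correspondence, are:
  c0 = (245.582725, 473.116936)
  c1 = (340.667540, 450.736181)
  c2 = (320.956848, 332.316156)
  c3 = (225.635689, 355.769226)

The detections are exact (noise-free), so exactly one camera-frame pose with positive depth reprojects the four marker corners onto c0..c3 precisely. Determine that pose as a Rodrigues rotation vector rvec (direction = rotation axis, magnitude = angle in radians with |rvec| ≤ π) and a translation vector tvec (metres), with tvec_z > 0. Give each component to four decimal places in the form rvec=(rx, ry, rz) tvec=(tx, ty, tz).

rvec=(0.0264, 0.0410, -0.2027) tvec=(-0.0886, 0.3431, 1.2991)

Intrinsics K: fx=511.1, fy=634.4, cx=317.9, cy=235.6
Marker side s = 0.248 m; corners in marker frame (Z=0):
  M0 = (-0.1240, +0.1240, 0)
  M1 = (+0.1240, +0.1240, 0)
  M2 = (+0.1240, -0.1240, 0)
  M3 = (-0.1240, -0.1240, 0)
Detected image corners:
  c0 = (245.582725, 473.116936) px
  c1 = (340.667540, 450.736181) px
  c2 = (320.956848, 332.316156) px
  c3 = (225.635689, 355.769226) px
Planar DLT: solve 8×8 A·h = b for H (H[2,2]=1):
  H  [+374.42807 +84.76113 +283.03452]
  H  [-105.85450 +482.16499 +403.15603]
  H  [-0.03338 +0.01696 +1.00000]
B = K⁻¹H; ‖b₁‖=0.769751, ‖b₂‖=0.769751; λ = 2/(‖b₁‖+‖b₂‖) = 1.299121, sign → tz>0 ⇒ λ=+1.299121
r₁ = λ·B[:,0] = (+0.97870,-0.20066,-0.04337); r₂ = λ·B[:,1] = (+0.20174,+0.97919,+0.02204)
r₃ = r₁×r₂ = (+0.03804,-0.03032,+0.99882); SVD([r₁ r₂ r₃]) → R = UVᵀ:
  R  [+0.97870 +0.20174 +0.03804]
  R  [-0.20066 +0.97919 -0.03032]
  R  [-0.04337 +0.02204 +0.99882]
t = (-0.08862, +0.34312, +1.29912) m
tr R = 2.956707; θ = arccos((tr R − 1)/2) = 0.208446 rad = 11.943°
axis k = ((R−Rᵀ)₃₂, (R−Rᵀ)₁₃, (R−Rᵀ)₂₁) / (2 sinθ) = (+0.126493, +0.196695, -0.972271)
rvec = θ·k = (+0.026367, +0.041000, -0.202666)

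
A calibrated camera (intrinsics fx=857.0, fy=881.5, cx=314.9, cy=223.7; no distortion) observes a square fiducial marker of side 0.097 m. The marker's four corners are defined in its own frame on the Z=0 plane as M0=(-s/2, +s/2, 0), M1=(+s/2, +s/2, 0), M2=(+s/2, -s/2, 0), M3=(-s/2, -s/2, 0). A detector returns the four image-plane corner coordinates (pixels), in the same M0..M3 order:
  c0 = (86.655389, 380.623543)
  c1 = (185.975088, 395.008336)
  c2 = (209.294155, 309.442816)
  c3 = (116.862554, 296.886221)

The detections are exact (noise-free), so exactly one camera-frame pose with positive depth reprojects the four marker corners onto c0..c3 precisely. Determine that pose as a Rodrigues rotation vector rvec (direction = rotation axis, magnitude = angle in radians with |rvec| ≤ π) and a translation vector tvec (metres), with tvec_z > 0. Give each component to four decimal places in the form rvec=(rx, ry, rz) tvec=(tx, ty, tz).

rvec=(-0.7134, 0.0380, 0.1466) tvec=(-0.1625, 0.1151, 0.8445)

Intrinsics K: fx=857.0, fy=881.5, cx=314.9, cy=223.7
Marker side s = 0.097 m; corners in marker frame (Z=0):
  M0 = (-0.0485, +0.0485, 0)
  M1 = (+0.0485, +0.0485, 0)
  M2 = (+0.0485, -0.0485, 0)
  M3 = (-0.0485, -0.0485, 0)
Detected image corners:
  c0 = (86.655389, 380.623543) px
  c1 = (185.975088, 395.008336) px
  c2 = (209.294155, 309.442816) px
  c3 = (116.862554, 296.886221) px
Planar DLT: solve 8×8 A·h = b for H (H[2,2]=1):
  H  [+972.06628 -391.14812 +149.96240]
  H  [+103.85939 +607.08238 +343.87954]
  H  [-0.10033 -0.76867 +1.00000]
B = K⁻¹H; ‖b₁‖=1.184122, ‖b₂‖=1.184122; λ = 2/(‖b₁‖+‖b₂‖) = 0.844508, sign → tz>0 ⇒ λ=+0.844508
r₁ = λ·B[:,0] = (+0.98903,+0.12100,-0.08473); r₂ = λ·B[:,1] = (-0.14692,+0.74634,-0.64914)
r₃ = r₁×r₂ = (-0.01531,+0.65447,+0.75593); SVD([r₁ r₂ r₃]) → R = UVᵀ:
  R  [+0.98903 -0.14692 -0.01531]
  R  [+0.12100 +0.74634 +0.65447]
  R  [-0.08473 -0.64914 +0.75593]
t = (-0.16253, +0.11514, +0.84451) m
tr R = 2.491302; θ = arccos((tr R − 1)/2) = 0.729285 rad = 41.785°
axis k = ((R−Rᵀ)₃₂, (R−Rᵀ)₁₃, (R−Rᵀ)₂₁) / (2 sinθ) = (-0.978197, +0.052088, +0.201043)
rvec = θ·k = (-0.713384, +0.037987, +0.146617)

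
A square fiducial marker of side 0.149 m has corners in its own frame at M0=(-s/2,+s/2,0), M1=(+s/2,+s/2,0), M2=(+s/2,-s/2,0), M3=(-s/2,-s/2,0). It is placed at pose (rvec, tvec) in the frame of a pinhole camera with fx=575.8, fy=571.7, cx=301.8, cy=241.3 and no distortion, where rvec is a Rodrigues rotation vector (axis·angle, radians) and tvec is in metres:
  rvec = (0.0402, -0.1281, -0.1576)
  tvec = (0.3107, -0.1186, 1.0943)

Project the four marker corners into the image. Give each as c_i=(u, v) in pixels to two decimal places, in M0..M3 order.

c0=(433.59, 223.85) c1=(507.28, 211.91) c2=(496.66, 135.28) c3=(422.28, 145.99)

Intrinsics K: fx=575.8, fy=571.7, cx=301.8, cy=241.3
Marker side s = 0.149 m; corners in marker frame (Z=0):
  M0 = (-0.0745, +0.0745, 0)
  M1 = (+0.0745, +0.0745, 0)
  M2 = (+0.0745, -0.0745, 0)
  M3 = (-0.0745, -0.0745, 0)
rvec = (0.0402, -0.1281, -0.1576), |rvec| = θ = 0.20703 rad = 11.862°
Rodrigues: sinθ=0.20556, 1−cosθ=0.02136; R = I + sinθ·[k]× + (1−cosθ)·[k]×²:
    [+0.97945 +0.15391 -0.13034]
    [-0.15904 +0.98682 -0.02986]
    [+0.12403 +0.04997 +0.99102]
t = (0.3107, -0.1186, 1.0943) m
M0: Pc = R·M0+t = (+0.24920, -0.03323, +1.08878); u = 575.8·(+0.24920)/1.08878 + 301.8 = 433.5874, v = 571.7·(-0.03323)/1.08878 + 241.3 = 223.8498
M1: Pc = R·M1+t = (+0.39514, -0.05693, +1.10726); u = 575.8·(+0.39514)/1.10726 + 301.8 = 507.2787, v = 571.7·(-0.05693)/1.10726 + 241.3 = 211.9057
M2: Pc = R·M2+t = (+0.37220, -0.20397, +1.09982); u = 575.8·(+0.37220)/1.09982 + 301.8 = 496.6635, v = 571.7·(-0.20397)/1.09982 + 241.3 = 135.2753
M3: Pc = R·M3+t = (+0.22626, -0.18027, +1.08134); u = 575.8·(+0.22626)/1.08134 + 301.8 = 422.2834, v = 571.7·(-0.18027)/1.08134 + 241.3 = 145.9920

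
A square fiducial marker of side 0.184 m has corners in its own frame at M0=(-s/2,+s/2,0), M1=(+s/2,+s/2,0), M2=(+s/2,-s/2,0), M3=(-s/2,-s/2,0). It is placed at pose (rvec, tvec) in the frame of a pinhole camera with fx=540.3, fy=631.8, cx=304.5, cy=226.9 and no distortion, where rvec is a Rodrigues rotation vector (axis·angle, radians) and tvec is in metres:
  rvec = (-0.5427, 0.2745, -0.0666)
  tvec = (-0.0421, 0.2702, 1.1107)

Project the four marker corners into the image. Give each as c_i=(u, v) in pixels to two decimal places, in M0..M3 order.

Intrinsics K: fx=540.3, fy=631.8, cx=304.5, cy=226.9
Marker side s = 0.184 m; corners in marker frame (Z=0):
  M0 = (-0.0920, +0.0920, 0)
  M1 = (+0.0920, +0.0920, 0)
  M2 = (+0.0920, -0.0920, 0)
  M3 = (-0.0920, -0.0920, 0)
rvec = (-0.5427, 0.2745, -0.0666), |rvec| = θ = 0.61181 rad = 35.054°
Rodrigues: sinθ=0.57435, 1−cosθ=0.18139; R = I + sinθ·[k]× + (1−cosθ)·[k]×²:
    [+0.96134 -0.00967 +0.27521]
    [-0.13471 +0.85513 +0.50061]
    [-0.24018 -0.51833 +0.82076]
t = (-0.0421, 0.2702, 1.1107) m
M0: Pc = R·M0+t = (-0.13143, +0.36127, +1.08511); u = 540.3·(-0.13143)/1.08511 + 304.5 = 239.0569, v = 631.8·(+0.36127)/1.08511 + 226.9 = 437.2449
M1: Pc = R·M1+t = (+0.04545, +0.33648, +1.04092); u = 540.3·(+0.04545)/1.04092 + 304.5 = 328.0931, v = 631.8·(+0.33648)/1.04092 + 226.9 = 431.1302
M2: Pc = R·M2+t = (+0.04723, +0.17913, +1.13629); u = 540.3·(+0.04723)/1.13629 + 304.5 = 326.9588, v = 631.8·(+0.17913)/1.13629 + 226.9 = 326.5026
M3: Pc = R·M3+t = (-0.12965, +0.20392, +1.18048); u = 540.3·(-0.12965)/1.18048 + 304.5 = 245.1584, v = 631.8·(+0.20392)/1.18048 + 226.9 = 336.0401

c0=(239.06, 437.24) c1=(328.09, 431.13) c2=(326.96, 326.50) c3=(245.16, 336.04)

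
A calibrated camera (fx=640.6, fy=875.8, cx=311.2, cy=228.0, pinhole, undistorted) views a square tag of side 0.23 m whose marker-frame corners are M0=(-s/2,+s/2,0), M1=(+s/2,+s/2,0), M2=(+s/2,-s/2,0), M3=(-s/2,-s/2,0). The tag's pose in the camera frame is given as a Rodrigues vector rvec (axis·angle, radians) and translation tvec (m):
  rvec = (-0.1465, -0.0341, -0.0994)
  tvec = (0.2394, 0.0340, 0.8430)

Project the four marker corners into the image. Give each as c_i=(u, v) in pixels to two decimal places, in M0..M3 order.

Intrinsics K: fx=640.6, fy=875.8, cx=311.2, cy=228.0
Marker side s = 0.23 m; corners in marker frame (Z=0):
  M0 = (-0.1150, +0.1150, 0)
  M1 = (+0.1150, +0.1150, 0)
  M2 = (+0.1150, -0.1150, 0)
  M3 = (-0.1150, -0.1150, 0)
rvec = (-0.1465, -0.0341, -0.0994), |rvec| = θ = 0.18029 rad = 10.330°
Rodrigues: sinθ=0.17932, 1−cosθ=0.01621; R = I + sinθ·[k]× + (1−cosθ)·[k]×²:
    [+0.99449 +0.10135 -0.02665]
    [-0.09637 +0.98437 +0.14740]
    [+0.04118 -0.14402 +0.98872]
t = (0.2394, 0.0340, 0.8430) m
M0: Pc = R·M0+t = (+0.13669, +0.15829, +0.82170); u = 640.6·(+0.13669)/0.82170 + 311.2 = 417.7628, v = 875.8·(+0.15829)/0.82170 + 228.0 = 396.7062
M1: Pc = R·M1+t = (+0.36542, +0.13612, +0.83117); u = 640.6·(+0.36542)/0.83117 + 311.2 = 592.8375, v = 875.8·(+0.13612)/0.83117 + 228.0 = 371.4284
M2: Pc = R·M2+t = (+0.34211, -0.09029, +0.86430); u = 640.6·(+0.34211)/0.86430 + 311.2 = 564.7659, v = 875.8·(-0.09029)/0.86430 + 228.0 = 136.5130
M3: Pc = R·M3+t = (+0.11338, -0.06812, +0.85483); u = 640.6·(+0.11338)/0.85483 + 311.2 = 396.1642, v = 875.8·(-0.06812)/0.85483 + 228.0 = 158.2087

c0=(417.76, 396.71) c1=(592.84, 371.43) c2=(564.77, 136.51) c3=(396.16, 158.21)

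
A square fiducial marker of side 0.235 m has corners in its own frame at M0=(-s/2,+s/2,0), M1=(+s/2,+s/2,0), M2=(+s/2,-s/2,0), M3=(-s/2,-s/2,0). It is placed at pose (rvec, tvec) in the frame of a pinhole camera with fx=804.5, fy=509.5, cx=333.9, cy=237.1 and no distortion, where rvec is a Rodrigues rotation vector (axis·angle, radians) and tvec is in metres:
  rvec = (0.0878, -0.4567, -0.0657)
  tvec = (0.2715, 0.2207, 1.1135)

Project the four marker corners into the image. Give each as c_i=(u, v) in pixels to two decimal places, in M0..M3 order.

c0=(462.32, 401.87) c1=(595.00, 379.03) c2=(593.13, 278.69) c3=(457.32, 292.22)

Intrinsics K: fx=804.5, fy=509.5, cx=333.9, cy=237.1
Marker side s = 0.235 m; corners in marker frame (Z=0):
  M0 = (-0.1175, +0.1175, 0)
  M1 = (+0.1175, +0.1175, 0)
  M2 = (+0.1175, -0.1175, 0)
  M3 = (-0.1175, -0.1175, 0)
rvec = (0.0878, -0.4567, -0.0657), |rvec| = θ = 0.46968 rad = 26.911°
Rodrigues: sinθ=0.45260, 1−cosθ=0.10829; R = I + sinθ·[k]× + (1−cosθ)·[k]×²:
    [+0.89550 +0.04363 -0.44292]
    [-0.08299 +0.99410 -0.06988]
    [+0.43726 +0.09934 +0.89383]
t = (0.2715, 0.2207, 1.1135) m
M0: Pc = R·M0+t = (+0.17141, +0.34726, +1.07379); u = 804.5·(+0.17141)/1.07379 + 333.9 = 462.3191, v = 509.5·(+0.34726)/1.07379 + 237.1 = 401.8691
M1: Pc = R·M1+t = (+0.38185, +0.32775, +1.17655); u = 804.5·(+0.38185)/1.17655 + 333.9 = 594.9989, v = 509.5·(+0.32775)/1.17655 + 237.1 = 379.0327
M2: Pc = R·M2+t = (+0.37159, +0.09414, +1.15321); u = 804.5·(+0.37159)/1.15321 + 333.9 = 593.1319, v = 509.5·(+0.09414)/1.15321 + 237.1 = 278.6929
M3: Pc = R·M3+t = (+0.16115, +0.11365, +1.05045); u = 804.5·(+0.16115)/1.05045 + 333.9 = 457.3209, v = 509.5·(+0.11365)/1.05045 + 237.1 = 292.2215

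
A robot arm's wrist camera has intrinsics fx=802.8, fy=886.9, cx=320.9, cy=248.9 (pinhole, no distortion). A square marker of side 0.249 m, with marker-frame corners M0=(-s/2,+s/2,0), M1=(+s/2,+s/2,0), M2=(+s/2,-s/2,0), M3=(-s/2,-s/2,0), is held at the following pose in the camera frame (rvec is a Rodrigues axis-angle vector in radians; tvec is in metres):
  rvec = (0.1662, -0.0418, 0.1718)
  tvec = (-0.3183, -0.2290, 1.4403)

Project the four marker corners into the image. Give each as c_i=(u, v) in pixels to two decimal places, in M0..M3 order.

Intrinsics K: fx=802.8, fy=886.9, cx=320.9, cy=248.9
Marker side s = 0.249 m; corners in marker frame (Z=0):
  M0 = (-0.1245, +0.1245, 0)
  M1 = (+0.1245, +0.1245, 0)
  M2 = (+0.1245, -0.1245, 0)
  M3 = (-0.1245, -0.1245, 0)
rvec = (0.1662, -0.0418, 0.1718), |rvec| = θ = 0.24266 rad = 13.904°
Rodrigues: sinθ=0.24029, 1−cosθ=0.02930; R = I + sinθ·[k]× + (1−cosθ)·[k]×²:
    [+0.98445 -0.17358 -0.02718]
    [+0.16666 +0.97157 -0.16815]
    [+0.05560 +0.16100 +0.98539]
t = (-0.3183, -0.2290, 1.4403) m
M0: Pc = R·M0+t = (-0.46247, -0.12879, +1.45342); u = 802.8·(-0.46247)/1.45342 + 320.9 = 65.4521, v = 886.9·(-0.12879)/1.45342 + 248.9 = 170.3111
M1: Pc = R·M1+t = (-0.21735, -0.08729, +1.46727); u = 802.8·(-0.21735)/1.46727 + 320.9 = 201.9810, v = 886.9·(-0.08729)/1.46727 + 248.9 = 196.1370
M2: Pc = R·M2+t = (-0.17413, -0.32921, +1.42718); u = 802.8·(-0.17413)/1.42718 + 320.9 = 222.9523, v = 886.9·(-0.32921)/1.42718 + 248.9 = 44.3162
M3: Pc = R·M3+t = (-0.41925, -0.37071, +1.41333); u = 802.8·(-0.41925)/1.41333 + 320.9 = 82.7562, v = 886.9·(-0.37071)/1.41333 + 248.9 = 16.2707

c0=(65.45, 170.31) c1=(201.98, 196.14) c2=(222.95, 44.32) c3=(82.76, 16.27)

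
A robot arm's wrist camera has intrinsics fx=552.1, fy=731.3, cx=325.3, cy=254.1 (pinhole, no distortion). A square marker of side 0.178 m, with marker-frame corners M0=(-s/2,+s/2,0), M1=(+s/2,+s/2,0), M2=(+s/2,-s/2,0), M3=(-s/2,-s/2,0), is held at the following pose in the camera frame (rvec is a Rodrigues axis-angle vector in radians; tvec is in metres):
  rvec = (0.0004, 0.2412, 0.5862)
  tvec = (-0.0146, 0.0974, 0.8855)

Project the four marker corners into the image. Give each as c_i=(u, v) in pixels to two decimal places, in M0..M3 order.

Intrinsics K: fx=552.1, fy=731.3, cx=325.3, cy=254.1
Marker side s = 0.178 m; corners in marker frame (Z=0):
  M0 = (-0.0890, +0.0890, 0)
  M1 = (+0.0890, +0.0890, 0)
  M2 = (+0.0890, -0.0890, 0)
  M3 = (-0.0890, -0.0890, 0)
rvec = (0.0004, 0.2412, 0.5862), |rvec| = θ = 0.63388 rad = 36.319°
Rodrigues: sinθ=0.59228, 1−cosθ=0.19427; R = I + sinθ·[k]× + (1−cosθ)·[k]×²:
    [+0.80573 -0.54768 +0.22548]
    [+0.54777 +0.83386 +0.06799]
    [-0.22526 +0.06873 +0.97187]
t = (-0.0146, 0.0974, 0.8855) m
M0: Pc = R·M0+t = (-0.13505, +0.12286, +0.91167); u = 552.1·(-0.13505)/0.91167 + 325.3 = 243.5122, v = 731.3·(+0.12286)/0.91167 + 254.1 = 352.6548
M1: Pc = R·M1+t = (+0.00837, +0.22037, +0.87157); u = 552.1·(+0.00837)/0.87157 + 325.3 = 330.6001, v = 731.3·(+0.22037)/0.87157 + 254.1 = 438.9999
M2: Pc = R·M2+t = (+0.10585, +0.07194, +0.85933); u = 552.1·(+0.10585)/0.85933 + 325.3 = 393.3082, v = 731.3·(+0.07194)/0.85933 + 254.1 = 315.3197
M3: Pc = R·M3+t = (-0.03757, -0.02557, +0.89943); u = 552.1·(-0.03757)/0.89943 + 325.3 = 302.2402, v = 731.3·(-0.02557)/0.89943 + 254.1 = 233.3136

c0=(243.51, 352.65) c1=(330.60, 439.00) c2=(393.31, 315.32) c3=(302.24, 233.31)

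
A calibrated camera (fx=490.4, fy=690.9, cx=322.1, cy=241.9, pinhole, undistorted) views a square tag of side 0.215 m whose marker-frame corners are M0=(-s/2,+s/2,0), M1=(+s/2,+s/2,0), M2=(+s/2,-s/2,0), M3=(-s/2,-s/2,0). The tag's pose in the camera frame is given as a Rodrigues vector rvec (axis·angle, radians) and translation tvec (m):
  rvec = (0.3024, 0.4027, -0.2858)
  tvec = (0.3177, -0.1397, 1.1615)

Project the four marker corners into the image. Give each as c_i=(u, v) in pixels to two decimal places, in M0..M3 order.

Intrinsics K: fx=490.4, fy=690.9, cx=322.1, cy=241.9
Marker side s = 0.215 m; corners in marker frame (Z=0):
  M0 = (-0.1075, +0.1075, 0)
  M1 = (+0.1075, +0.1075, 0)
  M2 = (+0.1075, -0.1075, 0)
  M3 = (-0.1075, -0.1075, 0)
rvec = (0.3024, 0.4027, -0.2858), |rvec| = θ = 0.57905 rad = 33.177°
Rodrigues: sinθ=0.54723, 1−cosθ=0.16302; R = I + sinθ·[k]× + (1−cosθ)·[k]×²:
    [+0.88144 +0.32930 +0.33855]
    [-0.21089 +0.91583 -0.34174]
    [-0.42259 +0.22983 +0.87670]
t = (0.3177, -0.1397, 1.1615) m
M0: Pc = R·M0+t = (+0.25834, -0.01858, +1.23163); u = 490.4·(+0.25834)/1.23163 + 322.1 = 424.9650, v = 690.9·(-0.01858)/1.23163 + 241.9 = 231.4785
M1: Pc = R·M1+t = (+0.44786, -0.06392, +1.14078); u = 490.4·(+0.44786)/1.14078 + 322.1 = 514.6249, v = 690.9·(-0.06392)/1.14078 + 241.9 = 203.1881
M2: Pc = R·M2+t = (+0.37706, -0.26082, +1.09137); u = 490.4·(+0.37706)/1.09137 + 322.1 = 491.5282, v = 690.9·(-0.26082)/1.09137 + 241.9 = 76.7839
M3: Pc = R·M3+t = (+0.18754, -0.21548, +1.18222); u = 490.4·(+0.18754)/1.18222 + 322.1 = 399.8959, v = 690.9·(-0.21548)/1.18222 + 241.9 = 115.9712

c0=(424.97, 231.48) c1=(514.62, 203.19) c2=(491.53, 76.78) c3=(399.90, 115.97)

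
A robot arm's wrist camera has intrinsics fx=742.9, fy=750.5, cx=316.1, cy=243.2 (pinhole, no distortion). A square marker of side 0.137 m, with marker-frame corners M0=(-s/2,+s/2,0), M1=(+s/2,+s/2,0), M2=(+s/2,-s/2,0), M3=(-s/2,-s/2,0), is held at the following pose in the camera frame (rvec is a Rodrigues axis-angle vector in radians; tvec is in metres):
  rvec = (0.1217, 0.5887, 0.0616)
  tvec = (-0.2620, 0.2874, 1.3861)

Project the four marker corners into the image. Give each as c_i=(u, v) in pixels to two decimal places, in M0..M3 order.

c0=(149.95, 425.97) c1=(202.97, 443.13) c2=(203.20, 369.76) c3=(149.49, 356.29)

Intrinsics K: fx=742.9, fy=750.5, cx=316.1, cy=243.2
Marker side s = 0.137 m; corners in marker frame (Z=0):
  M0 = (-0.0685, +0.0685, 0)
  M1 = (+0.0685, +0.0685, 0)
  M2 = (+0.0685, -0.0685, 0)
  M3 = (-0.0685, -0.0685, 0)
rvec = (0.1217, 0.5887, 0.0616), |rvec| = θ = 0.60430 rad = 34.624°
Rodrigues: sinθ=0.56818, 1−cosθ=0.17710; R = I + sinθ·[k]× + (1−cosθ)·[k]×²:
    [+0.83009 -0.02317 +0.55715]
    [+0.09266 +0.99098 -0.09684]
    [-0.54988 +0.13201 +0.82474]
t = (-0.2620, 0.2874, 1.3861) m
M0: Pc = R·M0+t = (-0.32045, +0.34893, +1.43281); u = 742.9·(-0.32045)/1.43281 + 316.1 = 149.9503, v = 750.5·(+0.34893)/1.43281 + 243.2 = 425.9704
M1: Pc = R·M1+t = (-0.20673, +0.36163, +1.35748); u = 742.9·(-0.20673)/1.35748 + 316.1 = 202.9657, v = 750.5·(+0.36163)/1.35748 + 243.2 = 443.1320
M2: Pc = R·M2+t = (-0.20355, +0.22587, +1.33939); u = 742.9·(-0.20355)/1.33939 + 316.1 = 203.1989, v = 750.5·(+0.22587)/1.33939 + 243.2 = 369.7592
M3: Pc = R·M3+t = (-0.31727, +0.21317, +1.41472); u = 742.9·(-0.31727)/1.41472 + 316.1 = 149.4933, v = 750.5·(+0.21317)/1.41472 + 243.2 = 356.2853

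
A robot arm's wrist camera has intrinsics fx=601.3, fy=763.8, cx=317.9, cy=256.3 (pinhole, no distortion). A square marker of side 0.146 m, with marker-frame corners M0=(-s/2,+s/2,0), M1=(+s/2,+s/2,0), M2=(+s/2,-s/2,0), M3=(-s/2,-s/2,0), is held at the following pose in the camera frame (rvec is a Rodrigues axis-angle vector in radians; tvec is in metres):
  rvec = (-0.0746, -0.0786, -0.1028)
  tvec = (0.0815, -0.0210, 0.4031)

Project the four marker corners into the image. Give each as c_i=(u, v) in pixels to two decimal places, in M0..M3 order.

Intrinsics K: fx=601.3, fy=763.8, cx=317.9, cy=256.3
Marker side s = 0.146 m; corners in marker frame (Z=0):
  M0 = (-0.0730, +0.0730, 0)
  M1 = (+0.0730, +0.0730, 0)
  M2 = (+0.0730, -0.0730, 0)
  M3 = (-0.0730, -0.0730, 0)
rvec = (-0.0746, -0.0786, -0.1028), |rvec| = θ = 0.14937 rad = 8.558°
Rodrigues: sinθ=0.14881, 1−cosθ=0.01113; R = I + sinθ·[k]× + (1−cosθ)·[k]×²:
    [+0.99164 +0.10534 -0.07448]
    [-0.09949 +0.99195 +0.07836]
    [+0.08214 -0.07029 +0.99414]
t = (0.0815, -0.0210, 0.4031) m
M0: Pc = R·M0+t = (+0.01680, +0.05868, +0.39197); u = 601.3·(+0.01680)/0.39197 + 317.9 = 343.6721, v = 763.8·(+0.05868)/0.39197 + 256.3 = 370.6346
M1: Pc = R·M1+t = (+0.16158, +0.04415, +0.40396); u = 601.3·(+0.16158)/0.40396 + 317.9 = 558.4113, v = 763.8·(+0.04415)/0.40396 + 256.3 = 339.7758
M2: Pc = R·M2+t = (+0.14620, -0.10068, +0.41423); u = 601.3·(+0.14620)/0.41423 + 317.9 = 530.1264, v = 763.8·(-0.10068)/0.41423 + 256.3 = 70.6635
M3: Pc = R·M3+t = (+0.00142, -0.08615, +0.40224); u = 601.3·(+0.00142)/0.40224 + 317.9 = 320.0227, v = 763.8·(-0.08615)/0.40224 + 256.3 = 92.7120

c0=(343.67, 370.63) c1=(558.41, 339.78) c2=(530.13, 70.66) c3=(320.02, 92.71)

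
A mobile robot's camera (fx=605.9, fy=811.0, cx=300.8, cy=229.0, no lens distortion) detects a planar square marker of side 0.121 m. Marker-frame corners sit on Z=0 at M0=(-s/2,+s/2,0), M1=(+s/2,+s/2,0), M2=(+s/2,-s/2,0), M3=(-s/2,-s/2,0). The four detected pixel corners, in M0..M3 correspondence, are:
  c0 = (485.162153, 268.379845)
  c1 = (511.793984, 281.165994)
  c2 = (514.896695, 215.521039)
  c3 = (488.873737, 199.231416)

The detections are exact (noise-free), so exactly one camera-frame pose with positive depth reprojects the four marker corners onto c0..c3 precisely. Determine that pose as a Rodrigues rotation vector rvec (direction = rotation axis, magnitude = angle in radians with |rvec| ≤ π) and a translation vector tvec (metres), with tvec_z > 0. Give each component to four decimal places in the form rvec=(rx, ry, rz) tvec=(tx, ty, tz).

rvec=(-0.1331, -0.7348, 0.1928) tvec=(0.4692, 0.0211, 1.4231)

Intrinsics K: fx=605.9, fy=811.0, cx=300.8, cy=229.0
Marker side s = 0.121 m; corners in marker frame (Z=0):
  M0 = (-0.0605, +0.0605, 0)
  M1 = (+0.0605, +0.0605, 0)
  M2 = (+0.0605, -0.0605, 0)
  M3 = (-0.0605, -0.0605, 0)
Detected image corners:
  c0 = (485.162153, 268.379845) px
  c1 = (511.793984, 281.165994) px
  c2 = (514.896695, 215.521039) px
  c3 = (488.873737, 199.231416) px
Planar DLT: solve 8×8 A·h = b for H (H[2,2]=1):
  H  [+446.67099 -94.03918 +500.56003]
  H  [+230.68803 +524.80975 +241.00720]
  H  [+0.45805 -0.13185 +1.00000]
B = K⁻¹H; ‖b₁‖=0.702687, ‖b₂‖=0.702687; λ = 2/(‖b₁‖+‖b₂‖) = 1.423109, sign → tz>0 ⇒ λ=+1.423109
r₁ = λ·B[:,0] = (+0.72550,+0.22074,+0.65186); r₂ = λ·B[:,1] = (-0.12772,+0.97390,-0.18764)
r₃ = r₁×r₂ = (-0.67626,+0.05288,+0.73476); SVD([r₁ r₂ r₃]) → R = UVᵀ:
  R  [+0.72550 -0.12772 -0.67626]
  R  [+0.22074 +0.97390 +0.05288]
  R  [+0.65186 -0.18764 +0.73476]
t = (+0.46919, +0.02107, +1.42311) m
tr R = 2.434162; θ = arccos((tr R − 1)/2) = 0.771191 rad = 44.186°
axis k = ((R−Rᵀ)₃₂, (R−Rᵀ)₁₃, (R−Rᵀ)₂₁) / (2 sinθ) = (-0.172543, -0.952755, +0.249973)
rvec = θ·k = (-0.133064, -0.734757, +0.192777)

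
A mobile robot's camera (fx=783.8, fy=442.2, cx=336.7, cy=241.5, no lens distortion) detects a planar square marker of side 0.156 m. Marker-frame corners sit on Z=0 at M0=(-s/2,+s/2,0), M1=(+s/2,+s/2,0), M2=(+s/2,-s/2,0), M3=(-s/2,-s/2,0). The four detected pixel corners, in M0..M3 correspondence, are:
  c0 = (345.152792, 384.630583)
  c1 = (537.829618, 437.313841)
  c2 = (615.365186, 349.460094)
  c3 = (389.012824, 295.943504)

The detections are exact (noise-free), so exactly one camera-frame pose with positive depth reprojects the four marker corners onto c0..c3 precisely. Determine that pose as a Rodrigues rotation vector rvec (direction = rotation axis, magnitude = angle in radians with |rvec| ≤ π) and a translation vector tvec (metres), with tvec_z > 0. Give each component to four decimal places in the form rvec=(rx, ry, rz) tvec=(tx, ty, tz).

rvec=(0.4789, 0.3563, 0.2899) tvec=(0.0913, 0.1596, 0.5539)

Intrinsics K: fx=783.8, fy=442.2, cx=336.7, cy=241.5
Marker side s = 0.156 m; corners in marker frame (Z=0):
  M0 = (-0.0780, +0.0780, 0)
  M1 = (+0.0780, +0.0780, 0)
  M2 = (+0.0780, -0.0780, 0)
  M3 = (-0.0780, -0.0780, 0)
Detected image corners:
  c0 = (345.152792, 384.630583) px
  c1 = (537.829618, 437.313841) px
  c2 = (615.365186, 349.460094) px
  c3 = (389.012824, 295.943504) px
Planar DLT: solve 8×8 A·h = b for H (H[2,2]=1):
  H  [+1110.80060 +35.96598 +465.83599]
  H  [+165.48024 +893.28078 +368.92262]
  H  [-0.47628 +0.89235 +1.00000]
B = K⁻¹H; ‖b₁‖=1.805395, ‖b₂‖=1.805395; λ = 2/(‖b₁‖+‖b₂‖) = 0.553895, sign → tz>0 ⇒ λ=+0.553895
r₁ = λ·B[:,0] = (+0.89831,+0.35135,-0.26381); r₂ = λ·B[:,1] = (-0.18691,+0.84898,+0.49427)
r₃ = r₁×r₂ = (+0.39763,-0.39469,+0.82831); SVD([r₁ r₂ r₃]) → R = UVᵀ:
  R  [+0.89831 -0.18691 +0.39763]
  R  [+0.35135 +0.84898 -0.39469]
  R  [-0.26381 +0.49427 +0.82831]
t = (+0.09126, +0.15961, +0.55390) m
tr R = 2.575600; θ = arccos((tr R − 1)/2) = 0.663567 rad = 38.020°
axis k = ((R−Rᵀ)₃₂, (R−Rᵀ)₁₃, (R−Rᵀ)₂₁) / (2 sinθ) = (+0.721640, +0.536946, +0.436950)
rvec = θ·k = (+0.478857, +0.356300, +0.289946)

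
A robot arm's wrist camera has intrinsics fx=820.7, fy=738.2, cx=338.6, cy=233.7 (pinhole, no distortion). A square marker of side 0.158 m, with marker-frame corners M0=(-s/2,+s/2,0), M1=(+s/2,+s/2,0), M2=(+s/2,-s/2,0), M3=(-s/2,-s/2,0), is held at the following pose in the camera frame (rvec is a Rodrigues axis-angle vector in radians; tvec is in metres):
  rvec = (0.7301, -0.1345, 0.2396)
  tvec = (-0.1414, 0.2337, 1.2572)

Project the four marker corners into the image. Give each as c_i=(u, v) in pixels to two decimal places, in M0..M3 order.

c0=(187.20, 392.08) c1=(285.31, 403.13) c2=(308.74, 348.57) c3=(202.89, 335.09)

Intrinsics K: fx=820.7, fy=738.2, cx=338.6, cy=233.7
Marker side s = 0.158 m; corners in marker frame (Z=0):
  M0 = (-0.0790, +0.0790, 0)
  M1 = (+0.0790, +0.0790, 0)
  M2 = (+0.0790, -0.0790, 0)
  M3 = (-0.0790, -0.0790, 0)
rvec = (0.7301, -0.1345, 0.2396), |rvec| = θ = 0.78009 rad = 44.696°
Rodrigues: sinθ=0.70335, 1−cosθ=0.28915; R = I + sinθ·[k]× + (1−cosθ)·[k]×²:
    [+0.96413 -0.26269 -0.03815]
    [+0.16937 +0.71944 -0.67358]
    [+0.20439 +0.64296 +0.73813]
t = (-0.1414, 0.2337, 1.2572) m
M0: Pc = R·M0+t = (-0.23832, +0.27716, +1.29185); u = 820.7·(-0.23832)/1.29185 + 338.6 = 187.1983, v = 738.2·(+0.27716)/1.29185 + 233.7 = 392.0752
M1: Pc = R·M1+t = (-0.08599, +0.30392, +1.32414); u = 820.7·(-0.08599)/1.32414 + 338.6 = 285.3059, v = 738.2·(+0.30392)/1.32414 + 233.7 = 403.1314
M2: Pc = R·M2+t = (-0.04448, +0.19024, +1.22255); u = 820.7·(-0.04448)/1.22255 + 338.6 = 308.7394, v = 738.2·(+0.19024)/1.22255 + 233.7 = 348.5729
M3: Pc = R·M3+t = (-0.19681, +0.16348, +1.19026); u = 820.7·(-0.19681)/1.19026 + 338.6 = 202.8943, v = 738.2·(+0.16348)/1.19026 + 233.7 = 335.0928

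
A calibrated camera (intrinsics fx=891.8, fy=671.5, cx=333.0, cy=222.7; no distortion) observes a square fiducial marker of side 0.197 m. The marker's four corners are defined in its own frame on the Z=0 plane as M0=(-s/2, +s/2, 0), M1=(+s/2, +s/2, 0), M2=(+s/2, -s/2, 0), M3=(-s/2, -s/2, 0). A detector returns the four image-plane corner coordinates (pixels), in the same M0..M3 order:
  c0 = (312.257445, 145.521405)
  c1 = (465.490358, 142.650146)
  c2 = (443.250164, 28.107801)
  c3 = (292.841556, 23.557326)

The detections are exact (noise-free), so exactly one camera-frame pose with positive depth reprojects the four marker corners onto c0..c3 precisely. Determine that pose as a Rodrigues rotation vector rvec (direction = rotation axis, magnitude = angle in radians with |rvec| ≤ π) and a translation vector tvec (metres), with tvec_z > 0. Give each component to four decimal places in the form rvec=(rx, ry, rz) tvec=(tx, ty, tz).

Intrinsics K: fx=891.8, fy=671.5, cx=333.0, cy=222.7
Marker side s = 0.197 m; corners in marker frame (Z=0):
  M0 = (-0.0985, +0.0985, 0)
  M1 = (+0.0985, +0.0985, 0)
  M2 = (+0.0985, -0.0985, 0)
  M3 = (-0.0985, -0.0985, 0)
Detected image corners:
  c0 = (312.257445, 145.521405) px
  c1 = (465.490358, 142.650146) px
  c2 = (443.250164, 28.107801) px
  c3 = (292.841556, 23.557326) px
Planar DLT: solve 8×8 A·h = b for H (H[2,2]=1):
  H  [+891.50957 +53.62139 +380.70750]
  H  [+31.66870 +587.92971 +84.16709]
  H  [+0.31957 -0.13827 +1.00000]
B = K⁻¹H; ‖b₁‖=0.938400, ‖b₂‖=0.938400; λ = 2/(‖b₁‖+‖b₂‖) = 1.065644, sign → tz>0 ⇒ λ=+1.065644
r₁ = λ·B[:,0] = (+0.93814,-0.06268,+0.34054); r₂ = λ·B[:,1] = (+0.11909,+0.98189,-0.14735)
r₃ = r₁×r₂ = (-0.32514,+0.17879,+0.92861); SVD([r₁ r₂ r₃]) → R = UVᵀ:
  R  [+0.93814 +0.11909 -0.32514]
  R  [-0.06268 +0.98189 +0.17879]
  R  [+0.34054 -0.14735 +0.92861]
t = (+0.05701, -0.21985, +1.06564) m
tr R = 2.848635; θ = arccos((tr R − 1)/2) = 0.391552 rad = 22.434°
axis k = ((R−Rᵀ)₃₂, (R−Rᵀ)₁₃, (R−Rᵀ)₂₁) / (2 sinθ) = (-0.427304, -0.872175, -0.238163)
rvec = θ·k = (-0.167312, -0.341502, -0.093253)

rvec=(-0.1673, -0.3415, -0.0933) tvec=(0.0570, -0.2198, 1.0656)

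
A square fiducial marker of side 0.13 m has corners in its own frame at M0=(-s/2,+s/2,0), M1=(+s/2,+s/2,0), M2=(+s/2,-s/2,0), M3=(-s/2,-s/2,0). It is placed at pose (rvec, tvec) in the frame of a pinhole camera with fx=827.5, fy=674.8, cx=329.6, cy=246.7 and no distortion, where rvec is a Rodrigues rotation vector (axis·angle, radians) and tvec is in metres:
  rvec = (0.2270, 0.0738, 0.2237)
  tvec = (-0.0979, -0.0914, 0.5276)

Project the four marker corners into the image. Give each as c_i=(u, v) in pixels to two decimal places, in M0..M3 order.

c0=(64.45, 191.68) c1=(255.32, 228.13) c2=(295.58, 63.52) c3=(93.11, 26.91)

Intrinsics K: fx=827.5, fy=674.8, cx=329.6, cy=246.7
Marker side s = 0.13 m; corners in marker frame (Z=0):
  M0 = (-0.0650, +0.0650, 0)
  M1 = (+0.0650, +0.0650, 0)
  M2 = (+0.0650, -0.0650, 0)
  M3 = (-0.0650, -0.0650, 0)
rvec = (0.2270, 0.0738, 0.2237), |rvec| = θ = 0.32713 rad = 18.743°
Rodrigues: sinθ=0.32133, 1−cosθ=0.05303; R = I + sinθ·[k]× + (1−cosθ)·[k]×²:
    [+0.97250 -0.21143 +0.09766]
    [+0.22803 +0.94967 -0.21479]
    [-0.04733 +0.23115 +0.97177]
t = (-0.0979, -0.0914, 0.5276) m
M0: Pc = R·M0+t = (-0.17486, -0.04449, +0.54570); u = 827.5·(-0.17486)/0.54570 + 329.6 = 64.4494, v = 674.8·(-0.04449)/0.54570 + 246.7 = 191.6800
M1: Pc = R·M1+t = (-0.04843, -0.01485, +0.53955); u = 827.5·(-0.04843)/0.53955 + 329.6 = 255.3231, v = 674.8·(-0.01485)/0.53955 + 246.7 = 228.1280
M2: Pc = R·M2+t = (-0.02094, -0.13831, +0.50950); u = 827.5·(-0.02094)/0.50950 + 329.6 = 295.5832, v = 674.8·(-0.13831)/0.50950 + 246.7 = 63.5220
M3: Pc = R·M3+t = (-0.14737, -0.16795, +0.51565); u = 827.5·(-0.14737)/0.51565 + 329.6 = 93.1059, v = 674.8·(-0.16795)/0.51565 + 246.7 = 26.9139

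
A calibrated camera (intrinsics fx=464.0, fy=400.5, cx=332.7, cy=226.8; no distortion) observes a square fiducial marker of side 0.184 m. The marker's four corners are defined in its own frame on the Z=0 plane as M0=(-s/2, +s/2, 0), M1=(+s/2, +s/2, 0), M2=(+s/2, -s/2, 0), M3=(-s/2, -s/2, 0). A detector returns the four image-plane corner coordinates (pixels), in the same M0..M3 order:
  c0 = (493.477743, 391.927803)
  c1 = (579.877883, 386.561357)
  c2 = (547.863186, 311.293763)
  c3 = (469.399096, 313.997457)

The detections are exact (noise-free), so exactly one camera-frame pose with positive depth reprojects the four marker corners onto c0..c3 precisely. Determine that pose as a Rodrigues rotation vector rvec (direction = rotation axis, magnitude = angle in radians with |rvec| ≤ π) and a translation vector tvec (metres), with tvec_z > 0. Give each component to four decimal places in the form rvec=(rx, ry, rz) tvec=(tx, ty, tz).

Intrinsics K: fx=464.0, fy=400.5, cx=332.7, cy=226.8
Marker side s = 0.184 m; corners in marker frame (Z=0):
  M0 = (-0.0920, +0.0920, 0)
  M1 = (+0.0920, +0.0920, 0)
  M2 = (+0.0920, -0.0920, 0)
  M3 = (-0.0920, -0.0920, 0)
Detected image corners:
  c0 = (493.477743, 391.927803) px
  c1 = (579.877883, 386.561357) px
  c2 = (547.863186, 311.293763) px
  c3 = (469.399096, 313.997457) px
Planar DLT: solve 8×8 A·h = b for H (H[2,2]=1):
  H  [+529.70753 -148.91438 +522.51095]
  H  [+34.08684 +213.64095 +348.88201]
  H  [+0.15852 -0.57716 +1.00000]
B = K⁻¹H; ‖b₁‖=1.040109, ‖b₂‖=1.040109; λ = 2/(‖b₁‖+‖b₂‖) = 0.961438, sign → tz>0 ⇒ λ=+0.961438
r₁ = λ·B[:,0] = (+0.98831,-0.00448,+0.15241); r₂ = λ·B[:,1] = (+0.08932,+0.82710,-0.55491)
r₃ = r₁×r₂ = (-0.12357,+0.56203,+0.81783); SVD([r₁ r₂ r₃]) → R = UVᵀ:
  R  [+0.98831 +0.08932 -0.12357]
  R  [-0.00448 +0.82710 +0.56203]
  R  [+0.15241 -0.55491 +0.81783]
t = (+0.39330, +0.29307, +0.96144) m
tr R = 2.633245; θ = arccos((tr R − 1)/2) = 0.615262 rad = 35.252°
axis k = ((R−Rᵀ)₃₂, (R−Rᵀ)₁₃, (R−Rᵀ)₂₁) / (2 sinθ) = (-0.967594, -0.239080, -0.081259)
rvec = θ·k = (-0.595324, -0.147097, -0.049995)

rvec=(-0.5953, -0.1471, -0.0500) tvec=(0.3933, 0.2931, 0.9614)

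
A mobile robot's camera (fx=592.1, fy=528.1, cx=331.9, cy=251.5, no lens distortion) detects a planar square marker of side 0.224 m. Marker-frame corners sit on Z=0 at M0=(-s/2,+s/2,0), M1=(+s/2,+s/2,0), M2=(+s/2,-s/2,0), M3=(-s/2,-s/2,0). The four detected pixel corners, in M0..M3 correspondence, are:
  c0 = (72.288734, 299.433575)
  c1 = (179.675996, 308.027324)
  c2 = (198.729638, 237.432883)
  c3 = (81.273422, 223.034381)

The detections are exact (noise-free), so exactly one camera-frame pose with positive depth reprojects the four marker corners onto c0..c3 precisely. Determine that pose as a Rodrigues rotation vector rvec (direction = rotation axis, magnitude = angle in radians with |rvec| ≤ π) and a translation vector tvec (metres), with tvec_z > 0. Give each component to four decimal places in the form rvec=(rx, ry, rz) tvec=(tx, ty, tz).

rvec=(0.6295, -0.3060, 0.2425) tvec=(-0.4122, 0.0409, 1.2359)

Intrinsics K: fx=592.1, fy=528.1, cx=331.9, cy=251.5
Marker side s = 0.224 m; corners in marker frame (Z=0):
  M0 = (-0.1120, +0.1120, 0)
  M1 = (+0.1120, +0.1120, 0)
  M2 = (+0.1120, -0.1120, 0)
  M3 = (-0.1120, -0.1120, 0)
Detected image corners:
  c0 = (72.288734, 299.433575) px
  c1 = (179.675996, 308.027324) px
  c2 = (198.729638, 237.432883) px
  c3 = (81.273422, 223.034381) px
Planar DLT: solve 8×8 A·h = b for H (H[2,2]=1):
  H  [+538.62276 -5.40805 +134.44128]
  H  [+126.64583 +443.91976 +268.95688]
  H  [+0.28450 +0.43532 +1.00000]
B = K⁻¹H; ‖b₁‖=0.809095, ‖b₂‖=0.809095; λ = 2/(‖b₁‖+‖b₂‖) = 1.235949, sign → tz>0 ⇒ λ=+1.235949
r₁ = λ·B[:,0] = (+0.92722,+0.12894,+0.35162); r₂ = λ·B[:,1] = (-0.31288,+0.78271,+0.53803)
r₃ = r₁×r₂ = (-0.20584,-0.60889,+0.76608); SVD([r₁ r₂ r₃]) → R = UVᵀ:
  R  [+0.92722 -0.31288 -0.20584]
  R  [+0.12894 +0.78271 -0.60889]
  R  [+0.35162 +0.53803 +0.76608]
t = (-0.41218, +0.04086, +1.23595) m
tr R = 2.476010; θ = arccos((tr R − 1)/2) = 0.740687 rad = 42.438°
axis k = ((R−Rᵀ)₃₂, (R−Rᵀ)₁₃, (R−Rᵀ)₂₁) / (2 sinθ) = (+0.849826, -0.413064, +0.327375)
rvec = θ·k = (+0.629455, -0.305951, +0.242482)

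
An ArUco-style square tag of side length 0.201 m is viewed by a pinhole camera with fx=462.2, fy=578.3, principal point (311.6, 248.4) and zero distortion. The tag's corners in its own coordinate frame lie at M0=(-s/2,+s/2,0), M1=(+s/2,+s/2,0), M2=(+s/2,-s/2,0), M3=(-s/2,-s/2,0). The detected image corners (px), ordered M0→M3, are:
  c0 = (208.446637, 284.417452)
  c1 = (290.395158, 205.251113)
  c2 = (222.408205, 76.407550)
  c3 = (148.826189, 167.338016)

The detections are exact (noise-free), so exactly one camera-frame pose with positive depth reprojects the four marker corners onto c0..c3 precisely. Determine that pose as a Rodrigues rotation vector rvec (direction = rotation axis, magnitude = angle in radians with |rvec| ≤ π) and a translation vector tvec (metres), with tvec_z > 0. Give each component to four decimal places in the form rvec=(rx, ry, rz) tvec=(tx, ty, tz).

Intrinsics K: fx=462.2, fy=578.3, cx=311.6, cy=248.4
Marker side s = 0.201 m; corners in marker frame (Z=0):
  M0 = (-0.1005, +0.1005, 0)
  M1 = (+0.1005, +0.1005, 0)
  M2 = (+0.1005, -0.1005, 0)
  M3 = (-0.1005, -0.1005, 0)
Detected image corners:
  c0 = (208.446637, 284.417452) px
  c1 = (290.395158, 205.251113) px
  c2 = (222.408205, 76.407550) px
  c3 = (148.826189, 167.338016) px
Planar DLT: solve 8×8 A·h = b for H (H[2,2]=1):
  H  [+269.27150 +296.21858 +215.11346]
  H  [-522.38100 +593.23195 +185.09018]
  H  [-0.53985 -0.09233 +1.00000]
B = K⁻¹H; ‖b₁‖=1.279910, ‖b₂‖=1.279910; λ = 2/(‖b₁‖+‖b₂‖) = 0.781305, sign → tz>0 ⇒ λ=+0.781305
r₁ = λ·B[:,0] = (+0.73953,-0.52458,-0.42179); r₂ = λ·B[:,1] = (+0.54936,+0.83246,-0.07214)
r₃ = r₁×r₂ = (+0.38896,-0.17836,+0.90382); SVD([r₁ r₂ r₃]) → R = UVᵀ:
  R  [+0.73953 +0.54936 +0.38896]
  R  [-0.52458 +0.83246 -0.17836]
  R  [-0.42179 -0.07214 +0.90382]
t = (-0.16310, -0.08553, +0.78130) m
tr R = 2.475818; θ = arccos((tr R − 1)/2) = 0.740830 rad = 42.446°
axis k = ((R−Rᵀ)₃₂, (R−Rᵀ)₁₃, (R−Rᵀ)₂₁) / (2 sinθ) = (+0.078698, +0.600645, -0.795634)
rvec = θ·k = (+0.058302, +0.444975, -0.589429)

rvec=(0.0583, 0.4450, -0.5894) tvec=(-0.1631, -0.0855, 0.7813)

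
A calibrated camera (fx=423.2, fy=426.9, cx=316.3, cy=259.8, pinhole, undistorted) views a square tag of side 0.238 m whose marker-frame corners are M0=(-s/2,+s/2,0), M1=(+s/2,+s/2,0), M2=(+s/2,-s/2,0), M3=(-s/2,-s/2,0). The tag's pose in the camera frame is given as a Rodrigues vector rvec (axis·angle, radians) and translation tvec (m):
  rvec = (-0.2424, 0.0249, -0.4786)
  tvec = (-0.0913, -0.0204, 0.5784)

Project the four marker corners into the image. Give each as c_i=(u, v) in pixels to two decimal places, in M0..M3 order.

Intrinsics K: fx=423.2, fy=426.9, cx=316.3, cy=259.8
Marker side s = 0.238 m; corners in marker frame (Z=0):
  M0 = (-0.1190, +0.1190, 0)
  M1 = (+0.1190, +0.1190, 0)
  M2 = (+0.1190, -0.1190, 0)
  M3 = (-0.1190, -0.1190, 0)
rvec = (-0.2424, 0.0249, -0.4786), |rvec| = θ = 0.53706 rad = 30.771°
Rodrigues: sinθ=0.51161, 1−cosθ=0.14078; R = I + sinθ·[k]× + (1−cosθ)·[k]×²:
    [+0.88789 +0.45298 +0.08035]
    [-0.45887 +0.85952 +0.22510]
    [+0.03291 -0.23673 +0.97102]
t = (-0.0913, -0.0204, 0.5784) m
M0: Pc = R·M0+t = (-0.14306, +0.13649, +0.54631); u = 423.2·(-0.14306)/0.54631 + 316.3 = 205.4826, v = 426.9·(+0.13649)/0.54631 + 259.8 = 366.4544
M1: Pc = R·M1+t = (+0.06826, +0.02728, +0.55414); u = 423.2·(+0.06826)/0.55414 + 316.3 = 368.4329, v = 426.9·(+0.02728)/0.55414 + 259.8 = 280.8138
M2: Pc = R·M2+t = (-0.03954, -0.17729, +0.61049); u = 423.2·(-0.03954)/0.61049 + 316.3 = 288.8870, v = 426.9·(-0.17729)/0.61049 + 259.8 = 135.8264
M3: Pc = R·M3+t = (-0.25086, -0.06808, +0.60266); u = 423.2·(-0.25086)/0.60266 + 316.3 = 140.1371, v = 426.9·(-0.06808)/0.60266 + 259.8 = 211.5764

c0=(205.48, 366.45) c1=(368.43, 280.81) c2=(288.89, 135.83) c3=(140.14, 211.58)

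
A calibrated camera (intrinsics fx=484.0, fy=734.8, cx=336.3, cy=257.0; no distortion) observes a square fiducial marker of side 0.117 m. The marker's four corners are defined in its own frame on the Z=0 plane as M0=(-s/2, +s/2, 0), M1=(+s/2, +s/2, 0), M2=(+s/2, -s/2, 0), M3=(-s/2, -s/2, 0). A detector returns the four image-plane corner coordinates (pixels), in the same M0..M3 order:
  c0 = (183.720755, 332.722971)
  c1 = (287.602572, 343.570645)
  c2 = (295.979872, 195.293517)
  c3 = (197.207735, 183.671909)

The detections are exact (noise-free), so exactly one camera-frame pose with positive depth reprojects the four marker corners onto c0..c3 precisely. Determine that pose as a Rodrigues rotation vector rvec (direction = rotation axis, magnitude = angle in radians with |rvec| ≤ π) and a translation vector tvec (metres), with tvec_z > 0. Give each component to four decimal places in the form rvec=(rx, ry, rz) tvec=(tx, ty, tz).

rvec=(-0.2383, -0.0516, 0.0685) tvec=(-0.1101, 0.0038, 0.5619)

Intrinsics K: fx=484.0, fy=734.8, cx=336.3, cy=257.0
Marker side s = 0.117 m; corners in marker frame (Z=0):
  M0 = (-0.0585, +0.0585, 0)
  M1 = (+0.0585, +0.0585, 0)
  M2 = (+0.0585, -0.0585, 0)
  M3 = (-0.0585, -0.0585, 0)
Detected image corners:
  c0 = (183.720755, 332.722971) px
  c1 = (287.602572, 343.570645) px
  c2 = (295.979872, 195.293517) px
  c3 = (197.207735, 183.671909) px
Planar DLT: solve 8×8 A·h = b for H (H[2,2]=1):
  H  [+883.93507 -195.27812 +241.48948]
  H  [+116.27121 +1159.08870 +262.00155]
  H  [+0.07644 -0.42276 +1.00000]
B = K⁻¹H; ‖b₁‖=1.779708, ‖b₂‖=1.779708; λ = 2/(‖b₁‖+‖b₂‖) = 0.561890, sign → tz>0 ⇒ λ=+0.561890
r₁ = λ·B[:,0] = (+0.99634,+0.07389,+0.04295); r₂ = λ·B[:,1] = (-0.06165,+0.96942,-0.23754)
r₃ = r₁×r₂ = (-0.05919,+0.23403,+0.97043); SVD([r₁ r₂ r₃]) → R = UVᵀ:
  R  [+0.99634 -0.06165 -0.05919]
  R  [+0.07389 +0.96942 +0.23403]
  R  [+0.04295 -0.23754 +0.97043]
t = (-0.11007, +0.00382, +0.56189) m
tr R = 2.936186; θ = arccos((tr R − 1)/2) = 0.253290 rad = 14.512°
axis k = ((R−Rᵀ)₃₂, (R−Rᵀ)₁₃, (R−Rᵀ)₂₁) / (2 sinθ) = (-0.940918, -0.203805, +0.270439)
rvec = θ·k = (-0.238325, -0.051622, +0.068499)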